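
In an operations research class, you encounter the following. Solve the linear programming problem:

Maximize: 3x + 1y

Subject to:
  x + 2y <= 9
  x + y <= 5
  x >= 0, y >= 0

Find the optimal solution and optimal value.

Feasible vertices: (0, 0), (0, 9/2), (1, 4), (5, 0)
Objective 3x + 1y at each:
  (0, 0): 0
  (0, 9/2): 9/2
  (1, 4): 7
  (5, 0): 15
Maximum is 15 at (5, 0).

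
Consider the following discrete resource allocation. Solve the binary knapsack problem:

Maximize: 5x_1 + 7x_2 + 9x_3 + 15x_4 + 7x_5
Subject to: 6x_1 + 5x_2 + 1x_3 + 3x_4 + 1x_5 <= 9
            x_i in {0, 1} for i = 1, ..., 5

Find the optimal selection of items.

Items: item 1 (v=5, w=6), item 2 (v=7, w=5), item 3 (v=9, w=1), item 4 (v=15, w=3), item 5 (v=7, w=1)
Capacity: 9
Checking all 32 subsets (w = total weight, v = total value):
  {}: w = 0, v = 0
  {1}: w = 6, v = 5
  {2}: w = 5, v = 7
  {3}: w = 1, v = 9
  {4}: w = 3, v = 15
  {5}: w = 1, v = 7
  {1, 2}: w = 11 > 9, infeasible
  {1, 3}: w = 7, v = 14
  {1, 4}: w = 9, v = 20
  {1, 5}: w = 7, v = 12
  {2, 3}: w = 6, v = 16
  {2, 4}: w = 8, v = 22
  {2, 5}: w = 6, v = 14
  {3, 4}: w = 4, v = 24
  {3, 5}: w = 2, v = 16
  {4, 5}: w = 4, v = 22
  {1, 2, 3}: w = 12 > 9, infeasible
  {1, 2, 4}: w = 14 > 9, infeasible
  {1, 2, 5}: w = 12 > 9, infeasible
  {1, 3, 4}: w = 10 > 9, infeasible
  {1, 3, 5}: w = 8, v = 21
  {1, 4, 5}: w = 10 > 9, infeasible
  {2, 3, 4}: w = 9, v = 31
  {2, 3, 5}: w = 7, v = 23
  {2, 4, 5}: w = 9, v = 29
  {3, 4, 5}: w = 5, v = 31
  {1, 2, 3, 4}: w = 15 > 9, infeasible
  {1, 2, 3, 5}: w = 13 > 9, infeasible
  {1, 2, 4, 5}: w = 15 > 9, infeasible
  {1, 3, 4, 5}: w = 11 > 9, infeasible
  {2, 3, 4, 5}: w = 10 > 9, infeasible
  {1, 2, 3, 4, 5}: w = 16 > 9, infeasible
Best feasible subset: items [2, 3, 4]
(The same value 31 is also attained by {3, 4, 5}.)
Total weight: 9 <= 9, total value: 31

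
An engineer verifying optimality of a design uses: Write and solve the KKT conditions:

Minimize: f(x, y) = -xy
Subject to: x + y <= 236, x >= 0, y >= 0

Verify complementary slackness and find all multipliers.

Problem: min -xy s.t. x + y <= 236 (multiplier lambda), x >= 0 (mu_x), y >= 0 (mu_y)
KKT stationarity: -y + lambda - mu_x = 0, -x + lambda - mu_y = 0, with lambda, mu_x, mu_y >= 0
Complementary slackness: lambda*(x + y - 236) = 0, mu_x*x = 0, mu_y*y = 0
If lambda = 0: y = -mu_x <= 0 and x = -mu_y <= 0 force x = y = 0 with f = 0; but x = y = 118 is feasible with f = -13924 < 0, so this is not the minimum. Hence lambda > 0 and x + y = 236.
Try x > 0, y > 0 (so mu_x = mu_y = 0): y = lambda, x = lambda => x = y = lambda
x + y = 236 => 2*lambda = 236 => lambda = 118
x* = y* = 118 > 0, consistent with mu_x = mu_y = 0.
(Any feasible point with x = 0 or y = 0 has f = 0 > -13924, so the minimum is not on those boundaries.)
min(-xy) = -13924 (i.e. max xy = 13924)
Multipliers: lambda = 118, mu_x = 0, mu_y = 0
Complementary slackness: lambda*(x + y - 236) = 118*(118 + 118 - 236) = 0, mu_x*x = 0*118 = 0, mu_y*y = 0*118 = 0. Satisfied.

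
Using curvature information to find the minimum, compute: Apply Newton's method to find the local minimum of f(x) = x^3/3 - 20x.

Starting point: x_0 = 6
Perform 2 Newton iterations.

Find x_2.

f(x) = x^3/3 - 20x
f'(x) = x^2 - 20, f''(x) = 2x
Newton update: x_{n+1} = x_n - (x_n^2 - 20)/(2*x_n)
Step 1: x_0 = 6, f'=16, f''=12, x_1 = 14/3
Step 2: x_1 = 14/3, f'=16/9, f''=28/3, x_2 = 94/21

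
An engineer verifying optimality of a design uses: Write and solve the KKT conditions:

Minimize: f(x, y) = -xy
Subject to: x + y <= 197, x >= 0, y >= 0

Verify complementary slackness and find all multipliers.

Problem: min -xy s.t. x + y <= 197 (multiplier lambda), x >= 0 (mu_x), y >= 0 (mu_y)
KKT stationarity: -y + lambda - mu_x = 0, -x + lambda - mu_y = 0, with lambda, mu_x, mu_y >= 0
Complementary slackness: lambda*(x + y - 197) = 0, mu_x*x = 0, mu_y*y = 0
If lambda = 0: y = -mu_x <= 0 and x = -mu_y <= 0 force x = y = 0 with f = 0; but x = y = 197/2 is feasible with f = -38809/4 < 0, so this is not the minimum. Hence lambda > 0 and x + y = 197.
Try x > 0, y > 0 (so mu_x = mu_y = 0): y = lambda, x = lambda => x = y = lambda
x + y = 197 => 2*lambda = 197 => lambda = 197/2
x* = y* = 197/2 > 0, consistent with mu_x = mu_y = 0.
(Any feasible point with x = 0 or y = 0 has f = 0 > -38809/4, so the minimum is not on those boundaries.)
min(-xy) = -38809/4 (i.e. max xy = 38809/4)
Multipliers: lambda = 197/2, mu_x = 0, mu_y = 0
Complementary slackness: lambda*(x + y - 197) = 197/2*(197/2 + 197/2 - 197) = 0, mu_x*x = 0*197/2 = 0, mu_y*y = 0*197/2 = 0. Satisfied.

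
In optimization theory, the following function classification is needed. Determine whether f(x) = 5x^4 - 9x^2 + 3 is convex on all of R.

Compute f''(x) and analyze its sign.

f(x) = 5x^4 - 9x^2 + 3
f'(x) = 20x^3 + -18x
f''(x) = 60x^2 + -18
f''(0) = -18 < 0, so not convex near x = 0
Therefore, f is not globally convex on R.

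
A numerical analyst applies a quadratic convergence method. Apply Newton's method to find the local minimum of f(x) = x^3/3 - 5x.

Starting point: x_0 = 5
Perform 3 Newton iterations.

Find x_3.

f(x) = x^3/3 - 5x
f'(x) = x^2 - 5, f''(x) = 2x
Newton update: x_{n+1} = x_n - (x_n^2 - 5)/(2*x_n)
Step 1: x_0 = 5, f'=20, f''=10, x_1 = 3
Step 2: x_1 = 3, f'=4, f''=6, x_2 = 7/3
Step 3: x_2 = 7/3, f'=4/9, f''=14/3, x_3 = 47/21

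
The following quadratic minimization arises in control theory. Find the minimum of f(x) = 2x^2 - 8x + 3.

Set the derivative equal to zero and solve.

f(x) = 2x^2 - 8x + 3
f'(x) = 4x + (-8) = 0
x = 8/4 = 2
f(2) = -5
Since f''(x) = 4 > 0, this is a minimum.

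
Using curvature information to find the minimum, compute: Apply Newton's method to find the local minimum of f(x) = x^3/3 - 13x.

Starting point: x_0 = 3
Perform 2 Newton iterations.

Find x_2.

f(x) = x^3/3 - 13x
f'(x) = x^2 - 13, f''(x) = 2x
Newton update: x_{n+1} = x_n - (x_n^2 - 13)/(2*x_n)
Step 1: x_0 = 3, f'=-4, f''=6, x_1 = 11/3
Step 2: x_1 = 11/3, f'=4/9, f''=22/3, x_2 = 119/33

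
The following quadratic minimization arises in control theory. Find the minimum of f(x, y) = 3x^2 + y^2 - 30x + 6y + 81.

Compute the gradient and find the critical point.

f(x,y) = 3x^2 + y^2 - 30x + 6y + 81
df/dx = 6x + (-30) = 0  =>  x = 5
df/dy = 2y + (6) = 0  =>  y = -3
f(5, -3) = 3*(5)^2 + 1*(-3)^2 + -30*(5) + 6*(-3) + 81 = -3
Hessian is diagonal with entries 6, 2 > 0, so this is a minimum.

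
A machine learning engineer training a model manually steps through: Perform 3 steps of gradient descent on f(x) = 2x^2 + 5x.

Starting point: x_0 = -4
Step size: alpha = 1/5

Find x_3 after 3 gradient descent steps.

f(x) = 2x^2 + 5x, f'(x) = 4x + (5)
Step 1: f'(-4) = -11, x_1 = -4 - 1/5 * -11 = -9/5
Step 2: f'(-9/5) = -11/5, x_2 = -9/5 - 1/5 * -11/5 = -34/25
Step 3: f'(-34/25) = -11/25, x_3 = -34/25 - 1/5 * -11/25 = -159/125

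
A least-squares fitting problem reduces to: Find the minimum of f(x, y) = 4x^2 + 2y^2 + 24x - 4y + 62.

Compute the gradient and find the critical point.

f(x,y) = 4x^2 + 2y^2 + 24x - 4y + 62
df/dx = 8x + (24) = 0  =>  x = -3
df/dy = 4y + (-4) = 0  =>  y = 1
f(-3, 1) = 4*(-3)^2 + 2*(1)^2 + 24*(-3) + -4*(1) + 62 = 24
Hessian is diagonal with entries 8, 4 > 0, so this is a minimum.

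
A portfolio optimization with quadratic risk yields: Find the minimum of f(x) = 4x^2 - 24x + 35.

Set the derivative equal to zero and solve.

f(x) = 4x^2 - 24x + 35
f'(x) = 8x + (-24) = 0
x = 24/8 = 3
f(3) = -1
Since f''(x) = 8 > 0, this is a minimum.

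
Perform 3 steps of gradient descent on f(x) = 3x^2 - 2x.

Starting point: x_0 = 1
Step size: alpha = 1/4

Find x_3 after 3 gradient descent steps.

f(x) = 3x^2 - 2x, f'(x) = 6x + (-2)
Step 1: f'(1) = 4, x_1 = 1 - 1/4 * 4 = 0
Step 2: f'(0) = -2, x_2 = 0 - 1/4 * -2 = 1/2
Step 3: f'(1/2) = 1, x_3 = 1/2 - 1/4 * 1 = 1/4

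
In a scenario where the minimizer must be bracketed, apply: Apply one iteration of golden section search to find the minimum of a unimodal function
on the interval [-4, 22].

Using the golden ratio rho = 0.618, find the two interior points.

Golden section search on [-4, 22].
Golden ratio rho = 0.618 (approx).
Interior points:
  x_1 = -4 + (1-0.618)*26 = 5.9320
  x_2 = -4 + 0.618*26 = 12.0680
Compare f(x_1) and f(x_2) to determine which subinterval to keep.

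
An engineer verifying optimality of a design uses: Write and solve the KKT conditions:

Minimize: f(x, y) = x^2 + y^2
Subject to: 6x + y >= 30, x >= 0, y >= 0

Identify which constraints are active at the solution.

KKT conditions for min x^2 + y^2 s.t. 6x + 1y >= 30, x >= 0, y >= 0:
Stationarity: 2x = mu*6 + mu_x, 2y = mu*1 + mu_y, with mu, mu_x, mu_y >= 0
Complementary slackness: mu*(6x + y - 30) = 0, mu_x*x = 0, mu_y*y = 0
(0, 0) is infeasible (6*0 + 1*0 < 30), so if mu = 0 stationarity would force x = mu_x/2 >= 0, y = mu_y/2 >= 0 with mu_x*x = mu_y*y = 0, i.e. x = y = 0: contradiction. Hence mu > 0 and 6x + y = 30 is active.
Try x > 0, y > 0 (so mu_x = mu_y = 0): x = 6*mu/2, y = 1*mu/2
Substitute: 6*(6*mu/2) + 1*(1*mu/2) = 30
  mu*37/2 = 30 => mu = 60/37
x* = 180/37 > 0, y* = 30/37 > 0, consistent with mu_x = mu_y = 0.
f is convex and the constraints are linear, so this KKT point is the global minimum.
f* = 900/37
Active constraints: 6x + y >= 30 (holds with equality, mu = 60/37 > 0); x >= 0 and y >= 0 are inactive (mu_x = mu_y = 0).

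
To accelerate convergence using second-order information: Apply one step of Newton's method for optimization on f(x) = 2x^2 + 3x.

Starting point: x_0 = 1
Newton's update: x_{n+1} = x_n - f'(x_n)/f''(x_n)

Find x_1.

f(x) = 2x^2 + 3x
f'(x) = 4x + (3), f''(x) = 4
Newton step: x_1 = x_0 - f'(x_0)/f''(x_0)
f'(1) = 7
x_1 = 1 - 7/4 = -3/4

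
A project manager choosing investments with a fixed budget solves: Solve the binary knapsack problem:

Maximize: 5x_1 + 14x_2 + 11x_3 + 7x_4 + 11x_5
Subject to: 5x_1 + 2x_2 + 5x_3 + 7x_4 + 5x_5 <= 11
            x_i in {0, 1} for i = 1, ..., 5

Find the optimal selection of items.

Items: item 1 (v=5, w=5), item 2 (v=14, w=2), item 3 (v=11, w=5), item 4 (v=7, w=7), item 5 (v=11, w=5)
Capacity: 11
Checking all 32 subsets (w = total weight, v = total value):
  {}: w = 0, v = 0
  {1}: w = 5, v = 5
  {2}: w = 2, v = 14
  {3}: w = 5, v = 11
  {4}: w = 7, v = 7
  {5}: w = 5, v = 11
  {1, 2}: w = 7, v = 19
  {1, 3}: w = 10, v = 16
  {1, 4}: w = 12 > 11, infeasible
  {1, 5}: w = 10, v = 16
  {2, 3}: w = 7, v = 25
  {2, 4}: w = 9, v = 21
  {2, 5}: w = 7, v = 25
  {3, 4}: w = 12 > 11, infeasible
  {3, 5}: w = 10, v = 22
  {4, 5}: w = 12 > 11, infeasible
  {1, 2, 3}: w = 12 > 11, infeasible
  {1, 2, 4}: w = 14 > 11, infeasible
  {1, 2, 5}: w = 12 > 11, infeasible
  {1, 3, 4}: w = 17 > 11, infeasible
  {1, 3, 5}: w = 15 > 11, infeasible
  {1, 4, 5}: w = 17 > 11, infeasible
  {2, 3, 4}: w = 14 > 11, infeasible
  {2, 3, 5}: w = 12 > 11, infeasible
  {2, 4, 5}: w = 14 > 11, infeasible
  {3, 4, 5}: w = 17 > 11, infeasible
  {1, 2, 3, 4}: w = 19 > 11, infeasible
  {1, 2, 3, 5}: w = 17 > 11, infeasible
  {1, 2, 4, 5}: w = 19 > 11, infeasible
  {1, 3, 4, 5}: w = 22 > 11, infeasible
  {2, 3, 4, 5}: w = 19 > 11, infeasible
  {1, 2, 3, 4, 5}: w = 24 > 11, infeasible
Best feasible subset: items [2, 3]
(The same value 25 is also attained by {2, 5}.)
Total weight: 7 <= 11, total value: 25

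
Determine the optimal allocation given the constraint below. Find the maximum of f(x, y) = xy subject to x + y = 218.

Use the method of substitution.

Substitute y = 218 - x into f(x,y) = xy:
g(x) = x(218 - x) = 218x - x^2
g'(x) = 218 - 2x = 0  =>  x = 109
y = 218 - 109 = 109
Maximum value = 109 * 109 = 11881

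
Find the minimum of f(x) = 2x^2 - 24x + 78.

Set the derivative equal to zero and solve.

f(x) = 2x^2 - 24x + 78
f'(x) = 4x + (-24) = 0
x = 24/4 = 6
f(6) = 6
Since f''(x) = 4 > 0, this is a minimum.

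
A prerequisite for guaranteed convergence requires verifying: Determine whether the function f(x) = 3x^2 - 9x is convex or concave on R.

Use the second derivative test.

f(x) = 3x^2 - 9x
f'(x) = 6x - 9
f''(x) = 6
Since f''(x) = 6 > 0 for all x, f is convex on R.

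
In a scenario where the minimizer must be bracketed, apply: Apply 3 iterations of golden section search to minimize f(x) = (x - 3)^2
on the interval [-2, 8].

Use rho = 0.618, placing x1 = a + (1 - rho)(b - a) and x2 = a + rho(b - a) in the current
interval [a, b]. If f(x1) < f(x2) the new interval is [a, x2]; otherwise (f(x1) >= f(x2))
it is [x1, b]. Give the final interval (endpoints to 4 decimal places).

Golden section search for min of f(x) = (x - 3)^2 on [-2, 8].
Each step: x1 = a + (1 - rho)(b - a), x2 = a + rho(b - a); if f(x1) < f(x2) keep [a, x2], otherwise keep [x1, b].
Step 1: [-2.0000, 8.0000], x1=1.8200 (f=1.3924), x2=4.1800 (f=1.3924); f(x1) = f(x2) (tie, not '<') => keep [1.8200, 8.0000]
Step 2: [1.8200, 8.0000], x1=4.1808 (f=1.3942), x2=5.6392 (f=6.9656); f(x1) < f(x2) => keep [1.8200, 5.6392]
Step 3: [1.8200, 5.6392], x1=3.2789 (f=0.0778), x2=4.1803 (f=1.3931); f(x1) < f(x2) => keep [1.8200, 4.1803]
Final interval: [1.8200, 4.1803]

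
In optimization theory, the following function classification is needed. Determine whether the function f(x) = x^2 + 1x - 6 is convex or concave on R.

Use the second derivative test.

f(x) = x^2 + 1x - 6
f'(x) = 2x + 1
f''(x) = 2
Since f''(x) = 2 > 0 for all x, f is convex on R.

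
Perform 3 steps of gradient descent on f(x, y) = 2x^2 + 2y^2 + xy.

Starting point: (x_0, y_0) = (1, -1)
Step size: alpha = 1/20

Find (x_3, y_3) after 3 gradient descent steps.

f(x,y) = 2x^2 + 2y^2 + xy
grad_x = 4x + 1y, grad_y = 4y + 1x
Step 1: grad = (3, -3), (17/20, -17/20)
Step 2: grad = (51/20, -51/20), (289/400, -289/400)
Step 3: grad = (867/400, -867/400), (4913/8000, -4913/8000)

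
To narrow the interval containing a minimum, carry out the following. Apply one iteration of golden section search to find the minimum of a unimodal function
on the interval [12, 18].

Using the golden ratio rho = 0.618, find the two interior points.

Golden section search on [12, 18].
Golden ratio rho = 0.618 (approx).
Interior points:
  x_1 = 12 + (1-0.618)*6 = 14.2920
  x_2 = 12 + 0.618*6 = 15.7080
Compare f(x_1) and f(x_2) to determine which subinterval to keep.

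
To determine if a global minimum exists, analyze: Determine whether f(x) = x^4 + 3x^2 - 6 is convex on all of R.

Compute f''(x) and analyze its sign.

f(x) = x^4 + 3x^2 - 6
f'(x) = 4x^3 + 6x
f''(x) = 12x^2 + 6
f''(x) = 12x^2 + 6 >= 6 > 0 for all x
Therefore, f is convex on R.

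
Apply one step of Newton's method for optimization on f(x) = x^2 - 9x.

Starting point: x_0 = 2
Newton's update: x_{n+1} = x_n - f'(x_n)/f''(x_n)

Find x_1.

f(x) = x^2 - 9x
f'(x) = 2x + (-9), f''(x) = 2
Newton step: x_1 = x_0 - f'(x_0)/f''(x_0)
f'(2) = -5
x_1 = 2 - -5/2 = 9/2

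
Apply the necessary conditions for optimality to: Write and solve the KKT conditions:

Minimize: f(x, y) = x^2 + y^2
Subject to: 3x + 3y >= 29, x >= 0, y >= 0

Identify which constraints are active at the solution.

KKT conditions for min x^2 + y^2 s.t. 3x + 3y >= 29, x >= 0, y >= 0:
Stationarity: 2x = mu*3 + mu_x, 2y = mu*3 + mu_y, with mu, mu_x, mu_y >= 0
Complementary slackness: mu*(3x + 3y - 29) = 0, mu_x*x = 0, mu_y*y = 0
(0, 0) is infeasible (3*0 + 3*0 < 29), so if mu = 0 stationarity would force x = mu_x/2 >= 0, y = mu_y/2 >= 0 with mu_x*x = mu_y*y = 0, i.e. x = y = 0: contradiction. Hence mu > 0 and 3x + 3y = 29 is active.
Try x > 0, y > 0 (so mu_x = mu_y = 0): x = 3*mu/2, y = 3*mu/2
Substitute: 3*(3*mu/2) + 3*(3*mu/2) = 29
  mu*18/2 = 29 => mu = 29/9
x* = 29/6 > 0, y* = 29/6 > 0, consistent with mu_x = mu_y = 0.
f is convex and the constraints are linear, so this KKT point is the global minimum.
f* = 841/18
Active constraints: 3x + 3y >= 29 (holds with equality, mu = 29/9 > 0); x >= 0 and y >= 0 are inactive (mu_x = mu_y = 0).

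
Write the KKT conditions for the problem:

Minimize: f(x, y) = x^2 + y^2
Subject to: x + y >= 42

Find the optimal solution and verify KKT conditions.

KKT conditions for min x^2 + y^2 s.t. x + y >= 42:
Stationarity: 2x = mu, 2y = mu
So x = y = mu/2.
Complementary slackness: mu*(x + y - 42) = 0
Primal feasibility: x + y >= 42; dual feasibility: mu >= 0
If mu = 0 then x = y = 0, but 0 + 0 < 42 is infeasible, so the constraint is active.
Constraint active: x + y = 2*(mu/2) = 42 => mu = 42
x = y = 21, f = 882
Verify: stationarity 2*21 = 42 = mu; primal 21 + 21 = 42 >= 42; dual mu = 42 >= 0; complementary slackness 42*(42 - 42) = 0. All KKT conditions hold.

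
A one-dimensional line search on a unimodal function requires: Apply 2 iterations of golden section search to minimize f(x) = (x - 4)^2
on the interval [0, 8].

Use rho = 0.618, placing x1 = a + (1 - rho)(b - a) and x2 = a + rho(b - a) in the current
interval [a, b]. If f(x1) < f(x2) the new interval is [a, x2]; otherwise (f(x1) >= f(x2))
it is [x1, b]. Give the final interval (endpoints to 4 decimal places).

Golden section search for min of f(x) = (x - 4)^2 on [0, 8].
Each step: x1 = a + (1 - rho)(b - a), x2 = a + rho(b - a); if f(x1) < f(x2) keep [a, x2], otherwise keep [x1, b].
Step 1: [0.0000, 8.0000], x1=3.0560 (f=0.8911), x2=4.9440 (f=0.8911); f(x1) = f(x2) (tie, not '<') => keep [3.0560, 8.0000]
Step 2: [3.0560, 8.0000], x1=4.9446 (f=0.8923), x2=6.1114 (f=4.4580); f(x1) < f(x2) => keep [3.0560, 6.1114]
Final interval: [3.0560, 6.1114]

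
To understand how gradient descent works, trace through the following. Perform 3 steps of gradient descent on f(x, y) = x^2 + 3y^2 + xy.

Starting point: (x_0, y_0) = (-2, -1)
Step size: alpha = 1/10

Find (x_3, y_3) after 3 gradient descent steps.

f(x,y) = x^2 + 3y^2 + xy
grad_x = 2x + 1y, grad_y = 6y + 1x
Step 1: grad = (-5, -8), (-3/2, -1/5)
Step 2: grad = (-16/5, -27/10), (-59/50, 7/100)
Step 3: grad = (-229/100, -19/25), (-951/1000, 73/500)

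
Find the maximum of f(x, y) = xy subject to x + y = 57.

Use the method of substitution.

Substitute y = 57 - x into f(x,y) = xy:
g(x) = x(57 - x) = 57x - x^2
g'(x) = 57 - 2x = 0  =>  x = 57/2
y = 57 - 57/2 = 57/2
Maximum value = (57/2) * (57/2) = 3249/4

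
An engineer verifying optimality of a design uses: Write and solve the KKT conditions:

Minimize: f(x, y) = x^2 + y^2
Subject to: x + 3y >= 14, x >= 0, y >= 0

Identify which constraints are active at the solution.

KKT conditions for min x^2 + y^2 s.t. 1x + 3y >= 14, x >= 0, y >= 0:
Stationarity: 2x = mu*1 + mu_x, 2y = mu*3 + mu_y, with mu, mu_x, mu_y >= 0
Complementary slackness: mu*(x + 3y - 14) = 0, mu_x*x = 0, mu_y*y = 0
(0, 0) is infeasible (1*0 + 3*0 < 14), so if mu = 0 stationarity would force x = mu_x/2 >= 0, y = mu_y/2 >= 0 with mu_x*x = mu_y*y = 0, i.e. x = y = 0: contradiction. Hence mu > 0 and x + 3y = 14 is active.
Try x > 0, y > 0 (so mu_x = mu_y = 0): x = 1*mu/2, y = 3*mu/2
Substitute: 1*(1*mu/2) + 3*(3*mu/2) = 14
  mu*10/2 = 14 => mu = 14/5
x* = 7/5 > 0, y* = 21/5 > 0, consistent with mu_x = mu_y = 0.
f is convex and the constraints are linear, so this KKT point is the global minimum.
f* = 98/5
Active constraints: x + 3y >= 14 (holds with equality, mu = 14/5 > 0); x >= 0 and y >= 0 are inactive (mu_x = mu_y = 0).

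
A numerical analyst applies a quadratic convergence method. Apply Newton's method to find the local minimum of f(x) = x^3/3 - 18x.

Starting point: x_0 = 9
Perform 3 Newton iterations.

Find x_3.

f(x) = x^3/3 - 18x
f'(x) = x^2 - 18, f''(x) = 2x
Newton update: x_{n+1} = x_n - (x_n^2 - 18)/(2*x_n)
Step 1: x_0 = 9, f'=63, f''=18, x_1 = 11/2
Step 2: x_1 = 11/2, f'=49/4, f''=11, x_2 = 193/44
Step 3: x_2 = 193/44, f'=2401/1936, f''=193/22, x_3 = 72097/16984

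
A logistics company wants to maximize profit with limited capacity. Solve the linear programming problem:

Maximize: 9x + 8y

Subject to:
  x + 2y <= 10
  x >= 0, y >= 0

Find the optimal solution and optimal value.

The feasible region has vertices at [(0, 0), (10, 0), (0, 5)].
Checking objective 9x + 8y at each vertex:
  (0, 0): 9*0 + 8*0 = 0
  (10, 0): 9*10 + 8*0 = 90
  (0, 5): 9*0 + 8*5 = 40
Maximum is 90 at (10, 0).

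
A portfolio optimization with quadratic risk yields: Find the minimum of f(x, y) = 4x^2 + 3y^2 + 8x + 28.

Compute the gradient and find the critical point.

f(x,y) = 4x^2 + 3y^2 + 8x + 28
df/dx = 8x + (8) = 0  =>  x = -1
df/dy = 6y + (0) = 0  =>  y = 0
f(-1, 0) = 4*(-1)^2 + 3*(0)^2 + 8*(-1) + 28 = 24
Hessian is diagonal with entries 8, 6 > 0, so this is a minimum.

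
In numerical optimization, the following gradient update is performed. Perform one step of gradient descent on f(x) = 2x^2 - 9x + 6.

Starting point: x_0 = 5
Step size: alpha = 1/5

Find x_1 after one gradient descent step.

f(x) = 2x^2 - 9x + 6
f'(x) = 4x - 9
f'(5) = 4*5 + (-9) = 11
x_1 = x_0 - alpha * f'(x_0) = 5 - 1/5 * 11 = 14/5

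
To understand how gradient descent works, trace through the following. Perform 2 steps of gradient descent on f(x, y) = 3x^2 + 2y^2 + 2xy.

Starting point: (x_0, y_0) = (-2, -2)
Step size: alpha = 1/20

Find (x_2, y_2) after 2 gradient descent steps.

f(x,y) = 3x^2 + 2y^2 + 2xy
grad_x = 6x + 2y, grad_y = 4y + 2x
Step 1: grad = (-16, -12), (-6/5, -7/5)
Step 2: grad = (-10, -8), (-7/10, -1)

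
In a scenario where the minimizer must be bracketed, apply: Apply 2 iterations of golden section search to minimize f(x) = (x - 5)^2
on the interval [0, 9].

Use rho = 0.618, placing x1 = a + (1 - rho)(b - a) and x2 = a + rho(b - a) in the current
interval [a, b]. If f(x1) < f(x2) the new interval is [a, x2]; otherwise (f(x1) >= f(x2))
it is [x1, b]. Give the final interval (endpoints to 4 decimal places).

Golden section search for min of f(x) = (x - 5)^2 on [0, 9].
Each step: x1 = a + (1 - rho)(b - a), x2 = a + rho(b - a); if f(x1) < f(x2) keep [a, x2], otherwise keep [x1, b].
Step 1: [0.0000, 9.0000], x1=3.4380 (f=2.4398), x2=5.5620 (f=0.3158); f(x1) > f(x2) => keep [3.4380, 9.0000]
Step 2: [3.4380, 9.0000], x1=5.5627 (f=0.3166), x2=6.8753 (f=3.5168); f(x1) < f(x2) => keep [3.4380, 6.8753]
Final interval: [3.4380, 6.8753]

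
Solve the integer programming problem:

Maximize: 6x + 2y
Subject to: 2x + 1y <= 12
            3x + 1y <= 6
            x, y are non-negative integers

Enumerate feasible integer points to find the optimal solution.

Constraint 1: 2x + 1y <= 12
Constraint 2: 3x + 1y <= 6
Feasible x range (need y >= 0): 0 <= x <= min(12/2, 6/3) => x in {0, ..., 2}.
Enumerate feasible integer points row by row (the coefficient of y is 2 > 0, so for each x the largest feasible y gives the best value):
  x = 0: y <= min((12 - 2*0)/1, (6 - 3*0)/1) => y in {0, ..., 6}; best 6*0 + 2*6 = 12
  x = 1: y <= min((12 - 2*1)/1, (6 - 3*1)/1) => y in {0, ..., 3}; best 6*1 + 2*3 = 12
  x = 2: y <= min((12 - 2*2)/1, (6 - 3*2)/1) => y in {0}; best 6*2 + 2*0 = 12
The maximum 6x + 2y = 12 is achieved at x = 0, y = 6.
(The same value 12 is also attained at (1, 3), (2, 0).)
Check: 2*0 + 1*6 = 6 <= 12 and 3*0 + 1*6 = 6 <= 6.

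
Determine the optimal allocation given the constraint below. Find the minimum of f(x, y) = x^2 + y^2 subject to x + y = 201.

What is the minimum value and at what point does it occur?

Substitute y = 201 - x into f(x,y) = x^2 + y^2:
g(x) = x^2 + (201 - x)^2 = 2x^2 - 402x + 40401
g'(x) = 4x - 402 = 0  =>  x = 201/2
y = 201 - 201/2 = 201/2
Minimum value = (201/2)^2 + (201/2)^2 = 40401/2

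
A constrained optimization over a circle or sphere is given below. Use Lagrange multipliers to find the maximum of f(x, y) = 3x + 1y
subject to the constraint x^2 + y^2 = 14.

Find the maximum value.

Set up Lagrange conditions: grad f = lambda * grad g
  3 = 2*lambda*x
  1 = 2*lambda*y
From these: x/y = 3/1, so x = 3t, y = 1t for some t.
Substitute into constraint: (3t)^2 + (1t)^2 = 14
  t^2 * 10 = 14
  t = sqrt(14/10)
Maximum = 3*x + 1*y = (3^2 + 1^2)*t = 10 * sqrt(14/10) = sqrt(140)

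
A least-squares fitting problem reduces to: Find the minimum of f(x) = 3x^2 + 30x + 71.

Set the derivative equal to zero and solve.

f(x) = 3x^2 + 30x + 71
f'(x) = 6x + (30) = 0
x = -30/6 = -5
f(-5) = -4
Since f''(x) = 6 > 0, this is a minimum.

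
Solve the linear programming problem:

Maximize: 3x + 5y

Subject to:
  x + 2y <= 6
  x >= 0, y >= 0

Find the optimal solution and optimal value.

The feasible region has vertices at [(0, 0), (6, 0), (0, 3)].
Checking objective 3x + 5y at each vertex:
  (0, 0): 3*0 + 5*0 = 0
  (6, 0): 3*6 + 5*0 = 18
  (0, 3): 3*0 + 5*3 = 15
Maximum is 18 at (6, 0).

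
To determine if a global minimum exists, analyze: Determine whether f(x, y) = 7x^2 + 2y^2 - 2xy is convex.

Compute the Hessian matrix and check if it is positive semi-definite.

f(x,y) = 7x^2 + 2y^2 - 2xy
Hessian H = [[14, -2], [-2, 4]]
trace(H) = 18, det(H) = 52
Eigenvalues: (18 +/- sqrt(116)) / 2 = 14.39, 3.615
Since both eigenvalues > 0, f is convex.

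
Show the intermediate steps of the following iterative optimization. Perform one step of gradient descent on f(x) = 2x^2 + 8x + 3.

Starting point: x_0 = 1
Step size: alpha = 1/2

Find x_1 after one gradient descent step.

f(x) = 2x^2 + 8x + 3
f'(x) = 4x + 8
f'(1) = 4*1 + (8) = 12
x_1 = x_0 - alpha * f'(x_0) = 1 - 1/2 * 12 = -5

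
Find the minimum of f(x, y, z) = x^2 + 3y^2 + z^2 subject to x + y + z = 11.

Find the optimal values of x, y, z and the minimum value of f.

Using Lagrange multipliers on f = x^2 + 3y^2 + z^2 with constraint x + y + z = 11:
Conditions: 2*1*x = lambda, 2*3*y = lambda, 2*1*z = lambda
So x = lambda/2, y = lambda/6, z = lambda/2
Substituting into constraint: lambda * (7/6) = 11
lambda = 66/7
x = 33/7, y = 11/7, z = 33/7
Minimum value = 363/7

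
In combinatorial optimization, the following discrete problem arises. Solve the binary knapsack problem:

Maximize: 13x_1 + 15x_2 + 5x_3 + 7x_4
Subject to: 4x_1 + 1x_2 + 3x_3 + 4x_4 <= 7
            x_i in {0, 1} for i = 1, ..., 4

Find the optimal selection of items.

Items: item 1 (v=13, w=4), item 2 (v=15, w=1), item 3 (v=5, w=3), item 4 (v=7, w=4)
Capacity: 7
Checking all 16 subsets (w = total weight, v = total value):
  {}: w = 0, v = 0
  {1}: w = 4, v = 13
  {2}: w = 1, v = 15
  {3}: w = 3, v = 5
  {4}: w = 4, v = 7
  {1, 2}: w = 5, v = 28
  {1, 3}: w = 7, v = 18
  {1, 4}: w = 8 > 7, infeasible
  {2, 3}: w = 4, v = 20
  {2, 4}: w = 5, v = 22
  {3, 4}: w = 7, v = 12
  {1, 2, 3}: w = 8 > 7, infeasible
  {1, 2, 4}: w = 9 > 7, infeasible
  {1, 3, 4}: w = 11 > 7, infeasible
  {2, 3, 4}: w = 8 > 7, infeasible
  {1, 2, 3, 4}: w = 12 > 7, infeasible
Best feasible subset: items [1, 2]
Total weight: 5 <= 7, total value: 28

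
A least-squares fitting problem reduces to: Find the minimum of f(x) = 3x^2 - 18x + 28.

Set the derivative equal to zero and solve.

f(x) = 3x^2 - 18x + 28
f'(x) = 6x + (-18) = 0
x = 18/6 = 3
f(3) = 1
Since f''(x) = 6 > 0, this is a minimum.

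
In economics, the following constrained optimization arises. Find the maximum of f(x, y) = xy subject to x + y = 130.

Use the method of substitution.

Substitute y = 130 - x into f(x,y) = xy:
g(x) = x(130 - x) = 130x - x^2
g'(x) = 130 - 2x = 0  =>  x = 65
y = 130 - 65 = 65
Maximum value = 65 * 65 = 4225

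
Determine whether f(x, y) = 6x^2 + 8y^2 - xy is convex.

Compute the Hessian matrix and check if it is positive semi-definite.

f(x,y) = 6x^2 + 8y^2 - xy
Hessian H = [[12, -1], [-1, 16]]
trace(H) = 28, det(H) = 191
Eigenvalues: (28 +/- sqrt(20)) / 2 = 16.24, 11.76
Since both eigenvalues > 0, f is convex.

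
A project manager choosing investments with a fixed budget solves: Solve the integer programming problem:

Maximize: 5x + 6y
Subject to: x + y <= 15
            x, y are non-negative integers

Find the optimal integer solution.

Objective: 5x + 6y, constraint: x + y <= 15
Coefficient of y is 6 > coefficient of x is 5, so allocate the entire budget to y.
Optimal: x = 0, y = 15, value = 90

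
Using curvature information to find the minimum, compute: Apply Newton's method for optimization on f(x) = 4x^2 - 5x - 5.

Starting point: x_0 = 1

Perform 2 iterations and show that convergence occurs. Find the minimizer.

f(x) = 4x^2 - 5x - 5, f'(x) = 8x + (-5), f''(x) = 8
Step 1: f'(1) = 3, x_1 = 1 - 3/8 = 5/8
Step 2: f'(5/8) = 0, x_2 = 5/8 (converged)
Newton's method converges in 1 step for quadratics.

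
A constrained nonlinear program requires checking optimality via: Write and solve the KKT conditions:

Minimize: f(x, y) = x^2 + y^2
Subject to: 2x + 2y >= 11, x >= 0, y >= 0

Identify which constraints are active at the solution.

KKT conditions for min x^2 + y^2 s.t. 2x + 2y >= 11, x >= 0, y >= 0:
Stationarity: 2x = mu*2 + mu_x, 2y = mu*2 + mu_y, with mu, mu_x, mu_y >= 0
Complementary slackness: mu*(2x + 2y - 11) = 0, mu_x*x = 0, mu_y*y = 0
(0, 0) is infeasible (2*0 + 2*0 < 11), so if mu = 0 stationarity would force x = mu_x/2 >= 0, y = mu_y/2 >= 0 with mu_x*x = mu_y*y = 0, i.e. x = y = 0: contradiction. Hence mu > 0 and 2x + 2y = 11 is active.
Try x > 0, y > 0 (so mu_x = mu_y = 0): x = 2*mu/2, y = 2*mu/2
Substitute: 2*(2*mu/2) + 2*(2*mu/2) = 11
  mu*8/2 = 11 => mu = 11/4
x* = 11/4 > 0, y* = 11/4 > 0, consistent with mu_x = mu_y = 0.
f is convex and the constraints are linear, so this KKT point is the global minimum.
f* = 121/8
Active constraints: 2x + 2y >= 11 (holds with equality, mu = 11/4 > 0); x >= 0 and y >= 0 are inactive (mu_x = mu_y = 0).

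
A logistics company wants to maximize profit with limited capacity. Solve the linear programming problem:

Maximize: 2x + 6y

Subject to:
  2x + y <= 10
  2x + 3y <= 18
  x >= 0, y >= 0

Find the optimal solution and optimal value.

Feasible vertices: (0, 0), (0, 6), (3, 4), (5, 0)
Objective 2x + 6y at each:
  (0, 0): 0
  (0, 6): 36
  (3, 4): 30
  (5, 0): 10
Maximum is 36 at (0, 6).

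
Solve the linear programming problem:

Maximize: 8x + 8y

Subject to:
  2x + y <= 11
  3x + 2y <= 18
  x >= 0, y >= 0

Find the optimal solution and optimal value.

Feasible vertices: (0, 0), (0, 9), (4, 3), (11/2, 0)
Objective 8x + 8y at each:
  (0, 0): 0
  (0, 9): 72
  (4, 3): 56
  (11/2, 0): 44
Maximum is 72 at (0, 9).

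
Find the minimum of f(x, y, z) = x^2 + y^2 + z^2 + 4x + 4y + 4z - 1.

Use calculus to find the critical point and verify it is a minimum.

f(x,y,z) = x^2 + y^2 + z^2 + 4x + 4y + 4z - 1
df/dx = 2x + (4) = 0 => x = -2
df/dy = 2y + (4) = 0 => y = -2
df/dz = 2z + (4) = 0 => z = -2
f(-2,-2,-2) = 1*(-2)^2 + 1*(-2)^2 + 1*(-2)^2 + 4*(-2) + 4*(-2) + 4*(-2) + -1 = -13
Hessian is diagonal with entries 2, 2, 2 > 0, confirmed minimum.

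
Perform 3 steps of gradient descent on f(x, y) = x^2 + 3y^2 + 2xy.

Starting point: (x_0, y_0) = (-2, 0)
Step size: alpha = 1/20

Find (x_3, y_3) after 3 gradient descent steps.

f(x,y) = x^2 + 3y^2 + 2xy
grad_x = 2x + 2y, grad_y = 6y + 2x
Step 1: grad = (-4, -4), (-9/5, 1/5)
Step 2: grad = (-16/5, -12/5), (-41/25, 8/25)
Step 3: grad = (-66/25, -34/25), (-377/250, 97/250)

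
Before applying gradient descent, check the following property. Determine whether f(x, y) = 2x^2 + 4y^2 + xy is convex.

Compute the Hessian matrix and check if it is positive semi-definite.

f(x,y) = 2x^2 + 4y^2 + xy
Hessian H = [[4, 1], [1, 8]]
trace(H) = 12, det(H) = 31
Eigenvalues: (12 +/- sqrt(20)) / 2 = 8.236, 3.764
Since both eigenvalues > 0, f is convex.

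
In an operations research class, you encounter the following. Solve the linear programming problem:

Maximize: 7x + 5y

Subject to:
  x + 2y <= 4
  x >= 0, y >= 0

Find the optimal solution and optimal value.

The feasible region has vertices at [(0, 0), (4, 0), (0, 2)].
Checking objective 7x + 5y at each vertex:
  (0, 0): 7*0 + 5*0 = 0
  (4, 0): 7*4 + 5*0 = 28
  (0, 2): 7*0 + 5*2 = 10
Maximum is 28 at (4, 0).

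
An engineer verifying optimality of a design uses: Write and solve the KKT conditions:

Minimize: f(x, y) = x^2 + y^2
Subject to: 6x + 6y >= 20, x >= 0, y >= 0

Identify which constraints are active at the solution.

KKT conditions for min x^2 + y^2 s.t. 6x + 6y >= 20, x >= 0, y >= 0:
Stationarity: 2x = mu*6 + mu_x, 2y = mu*6 + mu_y, with mu, mu_x, mu_y >= 0
Complementary slackness: mu*(6x + 6y - 20) = 0, mu_x*x = 0, mu_y*y = 0
(0, 0) is infeasible (6*0 + 6*0 < 20), so if mu = 0 stationarity would force x = mu_x/2 >= 0, y = mu_y/2 >= 0 with mu_x*x = mu_y*y = 0, i.e. x = y = 0: contradiction. Hence mu > 0 and 6x + 6y = 20 is active.
Try x > 0, y > 0 (so mu_x = mu_y = 0): x = 6*mu/2, y = 6*mu/2
Substitute: 6*(6*mu/2) + 6*(6*mu/2) = 20
  mu*72/2 = 20 => mu = 5/9
x* = 5/3 > 0, y* = 5/3 > 0, consistent with mu_x = mu_y = 0.
f is convex and the constraints are linear, so this KKT point is the global minimum.
f* = 50/9
Active constraints: 6x + 6y >= 20 (holds with equality, mu = 5/9 > 0); x >= 0 and y >= 0 are inactive (mu_x = mu_y = 0).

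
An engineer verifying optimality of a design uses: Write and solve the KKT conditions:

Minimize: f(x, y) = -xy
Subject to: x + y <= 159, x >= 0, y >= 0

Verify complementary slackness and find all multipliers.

Problem: min -xy s.t. x + y <= 159 (multiplier lambda), x >= 0 (mu_x), y >= 0 (mu_y)
KKT stationarity: -y + lambda - mu_x = 0, -x + lambda - mu_y = 0, with lambda, mu_x, mu_y >= 0
Complementary slackness: lambda*(x + y - 159) = 0, mu_x*x = 0, mu_y*y = 0
If lambda = 0: y = -mu_x <= 0 and x = -mu_y <= 0 force x = y = 0 with f = 0; but x = y = 159/2 is feasible with f = -25281/4 < 0, so this is not the minimum. Hence lambda > 0 and x + y = 159.
Try x > 0, y > 0 (so mu_x = mu_y = 0): y = lambda, x = lambda => x = y = lambda
x + y = 159 => 2*lambda = 159 => lambda = 159/2
x* = y* = 159/2 > 0, consistent with mu_x = mu_y = 0.
(Any feasible point with x = 0 or y = 0 has f = 0 > -25281/4, so the minimum is not on those boundaries.)
min(-xy) = -25281/4 (i.e. max xy = 25281/4)
Multipliers: lambda = 159/2, mu_x = 0, mu_y = 0
Complementary slackness: lambda*(x + y - 159) = 159/2*(159/2 + 159/2 - 159) = 0, mu_x*x = 0*159/2 = 0, mu_y*y = 0*159/2 = 0. Satisfied.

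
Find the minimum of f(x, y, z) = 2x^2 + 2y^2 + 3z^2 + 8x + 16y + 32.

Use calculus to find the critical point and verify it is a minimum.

f(x,y,z) = 2x^2 + 2y^2 + 3z^2 + 8x + 16y + 32
df/dx = 4x + (8) = 0 => x = -2
df/dy = 4y + (16) = 0 => y = -4
df/dz = 6z + (0) = 0 => z = 0
f(-2,-4,0) = 2*(-2)^2 + 2*(-4)^2 + 3*(0)^2 + 8*(-2) + 16*(-4) + 32 = -8
Hessian is diagonal with entries 4, 4, 6 > 0, confirmed minimum.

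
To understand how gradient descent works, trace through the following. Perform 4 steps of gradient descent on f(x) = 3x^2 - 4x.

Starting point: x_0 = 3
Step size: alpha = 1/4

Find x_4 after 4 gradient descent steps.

f(x) = 3x^2 - 4x, f'(x) = 6x + (-4)
Step 1: f'(3) = 14, x_1 = 3 - 1/4 * 14 = -1/2
Step 2: f'(-1/2) = -7, x_2 = -1/2 - 1/4 * -7 = 5/4
Step 3: f'(5/4) = 7/2, x_3 = 5/4 - 1/4 * 7/2 = 3/8
Step 4: f'(3/8) = -7/4, x_4 = 3/8 - 1/4 * -7/4 = 13/16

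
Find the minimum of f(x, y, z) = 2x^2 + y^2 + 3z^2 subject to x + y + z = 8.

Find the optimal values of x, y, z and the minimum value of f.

Using Lagrange multipliers on f = 2x^2 + y^2 + 3z^2 with constraint x + y + z = 8:
Conditions: 2*2*x = lambda, 2*1*y = lambda, 2*3*z = lambda
So x = lambda/4, y = lambda/2, z = lambda/6
Substituting into constraint: lambda * (11/12) = 8
lambda = 96/11
x = 24/11, y = 48/11, z = 16/11
Minimum value = 384/11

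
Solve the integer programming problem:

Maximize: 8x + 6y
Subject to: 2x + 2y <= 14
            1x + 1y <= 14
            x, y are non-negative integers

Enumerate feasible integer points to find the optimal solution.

Constraint 1: 2x + 2y <= 14
Constraint 2: 1x + 1y <= 14
Feasible x range (need y >= 0): 0 <= x <= min(14/2, 14/1) => x in {0, ..., 7}.
Enumerate feasible integer points row by row (the coefficient of y is 6 > 0, so for each x the largest feasible y gives the best value):
  x = 0: y <= min((14 - 2*0)/2, (14 - 1*0)/1) => y in {0, ..., 7}; best 8*0 + 6*7 = 42
  x = 1: y <= min((14 - 2*1)/2, (14 - 1*1)/1) => y in {0, ..., 6}; best 8*1 + 6*6 = 44
  x = 2: y <= min((14 - 2*2)/2, (14 - 1*2)/1) => y in {0, ..., 5}; best 8*2 + 6*5 = 46
  x = 3: y <= min((14 - 2*3)/2, (14 - 1*3)/1) => y in {0, ..., 4}; best 8*3 + 6*4 = 48
  x = 4: y <= min((14 - 2*4)/2, (14 - 1*4)/1) => y in {0, ..., 3}; best 8*4 + 6*3 = 50
  x = 5: y <= min((14 - 2*5)/2, (14 - 1*5)/1) => y in {0, ..., 2}; best 8*5 + 6*2 = 52
  x = 6: y <= min((14 - 2*6)/2, (14 - 1*6)/1) => y in {0, ..., 1}; best 8*6 + 6*1 = 54
  x = 7: y <= min((14 - 2*7)/2, (14 - 1*7)/1) => y in {0}; best 8*7 + 6*0 = 56
The maximum 8x + 6y = 56 is achieved at x = 7, y = 0.
Check: 2*7 + 2*0 = 14 <= 14 and 1*7 + 1*0 = 7 <= 14.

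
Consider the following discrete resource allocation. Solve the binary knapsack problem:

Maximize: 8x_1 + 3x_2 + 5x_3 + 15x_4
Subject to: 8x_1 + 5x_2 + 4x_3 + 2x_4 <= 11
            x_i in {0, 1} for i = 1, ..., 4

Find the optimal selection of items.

Items: item 1 (v=8, w=8), item 2 (v=3, w=5), item 3 (v=5, w=4), item 4 (v=15, w=2)
Capacity: 11
Checking all 16 subsets (w = total weight, v = total value):
  {}: w = 0, v = 0
  {1}: w = 8, v = 8
  {2}: w = 5, v = 3
  {3}: w = 4, v = 5
  {4}: w = 2, v = 15
  {1, 2}: w = 13 > 11, infeasible
  {1, 3}: w = 12 > 11, infeasible
  {1, 4}: w = 10, v = 23
  {2, 3}: w = 9, v = 8
  {2, 4}: w = 7, v = 18
  {3, 4}: w = 6, v = 20
  {1, 2, 3}: w = 17 > 11, infeasible
  {1, 2, 4}: w = 15 > 11, infeasible
  {1, 3, 4}: w = 14 > 11, infeasible
  {2, 3, 4}: w = 11, v = 23
  {1, 2, 3, 4}: w = 19 > 11, infeasible
Best feasible subset: items [1, 4]
(The same value 23 is also attained by {2, 3, 4}.)
Total weight: 10 <= 11, total value: 23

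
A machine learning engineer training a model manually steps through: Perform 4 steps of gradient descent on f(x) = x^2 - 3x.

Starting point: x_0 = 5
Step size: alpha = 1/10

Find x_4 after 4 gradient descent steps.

f(x) = x^2 - 3x, f'(x) = 2x + (-3)
Step 1: f'(5) = 7, x_1 = 5 - 1/10 * 7 = 43/10
Step 2: f'(43/10) = 28/5, x_2 = 43/10 - 1/10 * 28/5 = 187/50
Step 3: f'(187/50) = 112/25, x_3 = 187/50 - 1/10 * 112/25 = 823/250
Step 4: f'(823/250) = 448/125, x_4 = 823/250 - 1/10 * 448/125 = 3667/1250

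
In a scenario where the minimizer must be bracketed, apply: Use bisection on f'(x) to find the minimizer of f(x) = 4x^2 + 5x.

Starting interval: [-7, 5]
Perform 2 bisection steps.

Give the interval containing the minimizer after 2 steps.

Finding critical point of f(x) = 4x^2 + 5x using bisection on f'(x) = 8x + 5.
f'(x) = 0 when x = -5/8.
Starting interval: [-7, 5]
Step 1: mid = -1, f'(mid) = -3, new interval = [-1, 5]
Step 2: mid = 2, f'(mid) = 21, new interval = [-1, 2]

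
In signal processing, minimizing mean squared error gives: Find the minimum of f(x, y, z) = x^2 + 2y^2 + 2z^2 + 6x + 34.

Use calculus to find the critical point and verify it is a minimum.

f(x,y,z) = x^2 + 2y^2 + 2z^2 + 6x + 34
df/dx = 2x + (6) = 0 => x = -3
df/dy = 4y + (0) = 0 => y = 0
df/dz = 4z + (0) = 0 => z = 0
f(-3,0,0) = 1*(-3)^2 + 2*(0)^2 + 2*(0)^2 + 6*(-3) + 34 = 25
Hessian is diagonal with entries 2, 4, 4 > 0, confirmed minimum.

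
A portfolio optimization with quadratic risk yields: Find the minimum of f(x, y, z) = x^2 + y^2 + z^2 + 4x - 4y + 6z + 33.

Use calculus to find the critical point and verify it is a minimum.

f(x,y,z) = x^2 + y^2 + z^2 + 4x - 4y + 6z + 33
df/dx = 2x + (4) = 0 => x = -2
df/dy = 2y + (-4) = 0 => y = 2
df/dz = 2z + (6) = 0 => z = -3
f(-2,2,-3) = 1*(-2)^2 + 1*(2)^2 + 1*(-3)^2 + 4*(-2) + -4*(2) + 6*(-3) + 33 = 16
Hessian is diagonal with entries 2, 2, 2 > 0, confirmed minimum.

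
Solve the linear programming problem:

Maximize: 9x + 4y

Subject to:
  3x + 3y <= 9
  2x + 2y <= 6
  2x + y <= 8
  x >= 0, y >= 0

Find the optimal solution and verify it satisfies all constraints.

Feasible vertices: (0, 0), (0, 3), (3, 0)
Objective 9x + 4y at each vertex:
  (0, 0): 0
  (0, 3): 12
  (3, 0): 27
Maximum is 27 at (3, 0).
Verify constraints at (x, y) = (3, 0):
  3*3 + 3*0 = 9 <= 9 (active)
  2*3 + 2*0 = 6 <= 6 (active)
  2*3 + 1*0 = 6 <= 8
  x = 3 >= 0, y = 0 >= 0. All constraints satisfied.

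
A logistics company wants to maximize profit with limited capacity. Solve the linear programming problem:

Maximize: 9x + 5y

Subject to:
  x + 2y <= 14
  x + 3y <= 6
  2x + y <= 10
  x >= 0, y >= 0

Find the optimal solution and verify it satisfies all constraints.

Feasible vertices: (0, 0), (0, 2), (24/5, 2/5), (5, 0)
Objective 9x + 5y at each vertex:
  (0, 0): 0
  (0, 2): 10
  (24/5, 2/5): 226/5
  (5, 0): 45
Maximum is 226/5 at (24/5, 2/5).
Verify constraints at (x, y) = (24/5, 2/5):
  1*(24/5) + 2*(2/5) = 28/5 <= 14
  1*(24/5) + 3*(2/5) = 6 <= 6 (active)
  2*(24/5) + 1*(2/5) = 10 <= 10 (active)
  x = 24/5 >= 0, y = 2/5 >= 0. All constraints satisfied.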